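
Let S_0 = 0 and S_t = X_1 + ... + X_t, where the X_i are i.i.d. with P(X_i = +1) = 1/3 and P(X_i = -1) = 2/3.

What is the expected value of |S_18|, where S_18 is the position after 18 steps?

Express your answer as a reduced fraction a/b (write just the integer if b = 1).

S_18 takes values m ≡ 0 (mod 2) with |m| ≤ 18; P(S_18=m) = C(18,(18+m)/2) · (1/3)^((18+m)/2) · (2/3)^((18-m)/2).
Distribution: P(S=-18)=262144/387420489, P(S=-16)=262144/43046721, P(S=-14)=1114112/43046721, P(S=-12)=8912896/129140163, P(S=-10)=5570560/43046721, P(S=-8)=7798784/43046721, P(S=-6)=25346048/129140163, P(S=-4)=7241728/43046721, P(S=-2)=4978688/43046721, P(S=0)=24893440/387420489, P(S=2)=1244672/43046721, P(S=4)=452608/43046721, P(S=6)=396032/129140163, P(S=8)=30464/43046721, P(S=10)=5440/43046721, P(S=12)=2176/129140163, P(S=14)=68/43046721, P(S=16)=4/43046721, P(S=18)=1/387420489
E[|S_18|] = Σ_m |m|·P(S_18=m) = 269079674/43046721

Answer: 269079674/43046721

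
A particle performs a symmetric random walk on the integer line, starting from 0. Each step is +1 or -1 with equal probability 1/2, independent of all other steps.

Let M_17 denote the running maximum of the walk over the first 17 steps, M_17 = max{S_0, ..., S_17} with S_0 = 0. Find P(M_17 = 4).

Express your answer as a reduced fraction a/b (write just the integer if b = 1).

Let M_17 = max(S_0,...,S_17). Use the reflection principle: for j ≥ 1, #{paths with M_17 ≥ j} = #{S_17 ≥ j} + #{S_17 ≥ j+1}.
By reflection, #{M_17 ≥ 4} = #{S_17 ≥ 4} + #{S_17 ≥ 5} = 21778 + 21778 = 43556.
#{M_17 ≥ 5} = #{S_17 ≥ 5} + #{S_17 ≥ 6} = 21778 + 9402 = 31180.
#{M_17 = 4} = 43556 - 31180 = 12376.
P(M_17 = 4) = 12376/131072 = 1547/16384

Answer: 1547/16384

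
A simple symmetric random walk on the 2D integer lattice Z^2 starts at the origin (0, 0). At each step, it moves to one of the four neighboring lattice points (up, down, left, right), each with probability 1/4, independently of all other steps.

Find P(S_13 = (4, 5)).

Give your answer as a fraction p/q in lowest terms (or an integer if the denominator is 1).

Let h be the number of horizontal steps (so 13-h are vertical). To end at (4,5) need (h+4)/2 right-steps and ((13-h)+5)/2 up-steps.
Sum over h with 4 ≤ h ≤ 8, h ≡ 0 (mod 2), 13-h ≡ 1 (mod 2):
h=4: C(13,4)·C(4,4)·C(9,7) = 715·1·36 = 25740
h=6: C(13,6)·C(6,5)·C(7,6) = 1716·6·7 = 72072
h=8: C(13,8)·C(8,6)·C(5,5) = 1287·28·1 = 36036
Total favorable: 133848
Total paths: 4^13 = 67108864
P = 133848/67108864 = 16731/8388608

Answer: 16731/8388608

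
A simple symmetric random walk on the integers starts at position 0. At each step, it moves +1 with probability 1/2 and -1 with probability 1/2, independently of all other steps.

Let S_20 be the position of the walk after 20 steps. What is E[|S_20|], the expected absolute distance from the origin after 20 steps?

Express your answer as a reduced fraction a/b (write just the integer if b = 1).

Answer: 230945/65536

Derivation:
S_20 takes values m ≡ 0 (mod 2) with |m| ≤ 20; P(S_20=m) = C(20,(20+m)/2)/2^20.
Total paths: 2^20 = 1048576
Distribution: P(S=-20)=1/1048576, P(S=-18)=20/1048576, P(S=-16)=190/1048576, P(S=-14)=1140/1048576, P(S=-12)=4845/1048576, P(S=-10)=15504/1048576, P(S=-8)=38760/1048576, P(S=-6)=77520/1048576, P(S=-4)=125970/1048576, P(S=-2)=167960/1048576, P(S=0)=184756/1048576, P(S=2)=167960/1048576, P(S=4)=125970/1048576, P(S=6)=77520/1048576, P(S=8)=38760/1048576, P(S=10)=15504/1048576, P(S=12)=4845/1048576, P(S=14)=1140/1048576, P(S=16)=190/1048576, P(S=18)=20/1048576, P(S=20)=1/1048576
E[|S_20|] = Σ_m |m|·P(S_20=m) = 3695120/1048576 = 230945/65536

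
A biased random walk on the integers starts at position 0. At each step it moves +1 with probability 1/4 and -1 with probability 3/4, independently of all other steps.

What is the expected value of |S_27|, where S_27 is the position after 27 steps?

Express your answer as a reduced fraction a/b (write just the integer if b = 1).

S_27 takes values m ≡ 1 (mod 2) with |m| ≤ 27; P(S_27=m) = C(27,(27+m)/2) · (1/4)^((27+m)/2) · (3/4)^((27-m)/2).
Distribution: P(S=-27)=7625597484987/18014398509481984, P(S=-25)=68630377364883/18014398509481984, P(S=-23)=297398301914493/18014398509481984, P(S=-21)=826106394206925/18014398509481984, P(S=-19)=826106394206925/9007199254740992, P(S=-17)=1266696471117285/9007199254740992, P(S=-15)=1548184575810015/9007199254740992, P(S=-13)=1548184575810015/9007199254740992, P(S=-11)=2580307626350025/18014398509481984, P(S=-9)=1815772033357425/18014398509481984, P(S=-7)=1089463220014455/18014398509481984, P(S=-5)=561238628492295/18014398509481984, P(S=-3)=62359847610255/4503599627370496, P(S=-1)=23984556773175/4503599627370496, P(S=1)=7994852257725/4503599627370496, P(S=3)=2309623985565/4503599627370496, P(S=5)=2309623985565/18014398509481984, P(S=7)=498154192965/18014398509481984, P(S=9)=92250776475/18014398509481984, P(S=11)=14565912075/18014398509481984, P(S=13)=971060805/9007199254740992, P(S=15)=107895645/9007199254740992, P(S=17)=9808695/9007199254740992, P(S=19)=710775/9007199254740992, P(S=21)=78975/18014398509481984, P(S=23)=3159/18014398509481984, P(S=25)=81/18014398509481984, P(S=27)=1/18014398509481984
E[|S_27|] = Σ_m |m|·P(S_27=m) = 7604558710240581/562949953421312

Answer: 7604558710240581/562949953421312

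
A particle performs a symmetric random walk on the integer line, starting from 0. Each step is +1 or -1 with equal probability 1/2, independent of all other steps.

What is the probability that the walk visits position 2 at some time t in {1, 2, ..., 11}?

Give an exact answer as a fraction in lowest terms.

Answer: 281/512

Derivation:
Count via complement. Let g(t,s) = #length-t paths at position s with S_1..S_t all ≠ 2.
g(t,s) = g(t-1,s-1) + g(t-1,s+1) for s ≠ 2; g(t,2) = 0.
t=0: g(0,0)=1
t=1: g(1,-1)=1 g(1,1)=1
t=2: g(2,-2)=1 g(2,0)=2
t=3: g(3,-3)=1 g(3,-1)=3 g(3,1)=2
t=4: g(4,-4)=1 g(4,-2)=4 g(4,0)=5
t=5: g(5,-5)=1 g(5,-3)=5 g(5,-1)=9 g(5,1)=5
t=6: g(6,-6)=1 g(6,-4)=6 g(6,-2)=14 g(6,0)=14
t=7: g(7,-7)=1 g(7,-5)=7 g(7,-3)=20 g(7,-1)=28 g(7,1)=14
t=8: g(8,-8)=1 g(8,-6)=8 g(8,-4)=27 g(8,-2)=48 g(8,0)=42
t=9: g(9,-9)=1 g(9,-7)=9 g(9,-5)=35 g(9,-3)=75 g(9,-1)=90 g(9,1)=42
t=10: g(10,-10)=1 g(10,-8)=10 g(10,-6)=44 g(10,-4)=110 g(10,-2)=165 g(10,0)=132
t=11: g(11,-11)=1 g(11,-9)=11 g(11,-7)=54 g(11,-5)=154 g(11,-3)=275 g(11,-1)=297 g(11,1)=132
Paths never hitting 2: Σ_s g(11,s) = 924
Paths hitting 2: 2^11 - 924 = 1124
P = 1124/2048 = 281/512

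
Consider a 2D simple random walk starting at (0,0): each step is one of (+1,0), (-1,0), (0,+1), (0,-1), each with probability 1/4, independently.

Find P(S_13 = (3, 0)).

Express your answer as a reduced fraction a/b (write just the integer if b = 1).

Let h be the number of horizontal steps (so 13-h are vertical). To end at (3,0) need (h+3)/2 right-steps and ((13-h)+0)/2 up-steps.
Sum over h with 3 ≤ h ≤ 13, h ≡ 1 (mod 2), 13-h ≡ 0 (mod 2):
h=3: C(13,3)·C(3,3)·C(10,5) = 286·1·252 = 72072
h=5: C(13,5)·C(5,4)·C(8,4) = 1287·5·70 = 450450
h=7: C(13,7)·C(7,5)·C(6,3) = 1716·21·20 = 720720
h=9: C(13,9)·C(9,6)·C(4,2) = 715·84·6 = 360360
h=11: C(13,11)·C(11,7)·C(2,1) = 78·330·2 = 51480
h=13: C(13,13)·C(13,8)·C(0,0) = 1·1287·1 = 1287
Total favorable: 1656369
Total paths: 4^13 = 67108864
P = 1656369/67108864 = 1656369/67108864

Answer: 1656369/67108864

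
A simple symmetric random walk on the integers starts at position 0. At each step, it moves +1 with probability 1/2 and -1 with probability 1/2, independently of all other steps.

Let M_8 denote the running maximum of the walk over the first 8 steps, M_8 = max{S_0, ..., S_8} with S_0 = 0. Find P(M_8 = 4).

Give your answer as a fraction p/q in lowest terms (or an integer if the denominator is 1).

Answer: 7/64

Derivation:
Let M_8 = max(S_0,...,S_8). Use the reflection principle: for j ≥ 1, #{paths with M_8 ≥ j} = #{S_8 ≥ j} + #{S_8 ≥ j+1}.
By reflection, #{M_8 ≥ 4} = #{S_8 ≥ 4} + #{S_8 ≥ 5} = 37 + 9 = 46.
#{M_8 ≥ 5} = #{S_8 ≥ 5} + #{S_8 ≥ 6} = 9 + 9 = 18.
#{M_8 = 4} = 46 - 18 = 28.
P(M_8 = 4) = 28/256 = 7/64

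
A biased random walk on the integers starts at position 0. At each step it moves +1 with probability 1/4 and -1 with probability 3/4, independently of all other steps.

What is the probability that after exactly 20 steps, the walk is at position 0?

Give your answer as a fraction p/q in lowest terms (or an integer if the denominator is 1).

Answer: 2727414261/274877906944

Derivation:
To be at 0 after 20 steps: need exactly 10 steps of +1 and 10 of -1.
Number of such sequences: C(20,10) = 184756
Each has probability (1/4)^10 · (3/4)^10 = 59049/1099511627776
P = 184756 · 59049/1099511627776 = 2727414261/274877906944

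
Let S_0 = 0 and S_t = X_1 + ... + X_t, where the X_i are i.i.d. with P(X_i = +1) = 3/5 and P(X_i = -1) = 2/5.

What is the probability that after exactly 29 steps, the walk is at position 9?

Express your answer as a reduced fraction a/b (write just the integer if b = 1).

Answer: 4767766283596732416/37252902984619140625

Derivation:
To reach position 9 after 29 steps: need 19 steps of +1 and 10 steps of -1.
Number of such sequences: C(29,19) = 20030010
Each has probability (3/5)^19 · (2/5)^10 = 1190155742208/186264514923095703125
P = 20030010 · 1190155742208/186264514923095703125 = 4767766283596732416/37252902984619140625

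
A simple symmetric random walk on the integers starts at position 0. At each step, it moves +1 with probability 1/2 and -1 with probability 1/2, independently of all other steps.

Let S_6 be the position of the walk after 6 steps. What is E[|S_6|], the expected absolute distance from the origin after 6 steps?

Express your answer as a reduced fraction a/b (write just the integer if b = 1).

Answer: 15/8

Derivation:
S_6 takes values m ≡ 0 (mod 2) with |m| ≤ 6; P(S_6=m) = C(6,(6+m)/2)/2^6.
Total paths: 2^6 = 64
Distribution: P(S=-6)=1/64, P(S=-4)=6/64, P(S=-2)=15/64, P(S=0)=20/64, P(S=2)=15/64, P(S=4)=6/64, P(S=6)=1/64
E[|S_6|] = Σ_m |m|·P(S_6=m) = 120/64 = 15/8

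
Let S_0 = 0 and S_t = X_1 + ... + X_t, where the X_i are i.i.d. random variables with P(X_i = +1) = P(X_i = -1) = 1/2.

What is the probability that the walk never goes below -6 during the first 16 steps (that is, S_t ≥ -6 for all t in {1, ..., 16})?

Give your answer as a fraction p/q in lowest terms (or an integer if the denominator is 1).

Let f(t,s) = #length-t paths at position s with S_1..S_t all ≥ -6.
f(t,s) = f(t-1,s-1) + f(t-1,s+1) for s ≥ -6; f(t,s) = 0 for s < -6.
t=0: f(0,0)=1
t=1: f(1,-1)=1 f(1,1)=1
t=2: f(2,-2)=1 f(2,0)=2 f(2,2)=1
t=3: f(3,-3)=1 f(3,-1)=3 f(3,1)=3 f(3,3)=1
t=4: f(4,-4)=1 f(4,-2)=4 f(4,0)=6 f(4,2)=4 f(4,4)=1
t=5: f(5,-5)=1 f(5,-3)=5 f(5,-1)=10 f(5,1)=10 f(5,3)=5 f(5,5)=1
t=6: f(6,-6)=1 f(6,-4)=6 f(6,-2)=15 f(6,0)=20 f(6,2)=15 f(6,4)=6 f(6,6)=1
t=7: f(7,-5)=7 f(7,-3)=21 f(7,-1)=35 f(7,1)=35 f(7,3)=21 f(7,5)=7 f(7,7)=1
t=8: f(8,-6)=7 f(8,-4)=28 f(8,-2)=56 f(8,0)=70 f(8,2)=56 f(8,4)=28 f(8,6)=8 f(8,8)=1
t=9: f(9,-5)=35 f(9,-3)=84 f(9,-1)=126 f(9,1)=126 f(9,3)=84 f(9,5)=36 f(9,7)=9 f(9,9)=1
t=10: f(10,-6)=35 f(10,-4)=119 f(10,-2)=210 f(10,0)=252 f(10,2)=210 f(10,4)=120 f(10,6)=45 f(10,8)=10 f(10,10)=1
t=11: f(11,-5)=154 f(11,-3)=329 f(11,-1)=462 f(11,1)=462 f(11,3)=330 f(11,5)=165 f(11,7)=55 f(11,9)=11 f(11,11)=1
t=12: f(12,-6)=154 f(12,-4)=483 f(12,-2)=791 f(12,0)=924 f(12,2)=792 f(12,4)=495 f(12,6)=220 f(12,8)=66 f(12,10)=12 f(12,12)=1
t=13: f(13,-5)=637 f(13,-3)=1274 f(13,-1)=1715 f(13,1)=1716 f(13,3)=1287 f(13,5)=715 f(13,7)=286 f(13,9)=78 f(13,11)=13 f(13,13)=1
t=14: f(14,-6)=637 f(14,-4)=1911 f(14,-2)=2989 f(14,0)=3431 f(14,2)=3003 f(14,4)=2002 f(14,6)=1001 f(14,8)=364 f(14,10)=91 f(14,12)=14 f(14,14)=1
t=15: f(15,-5)=2548 f(15,-3)=4900 f(15,-1)=6420 f(15,1)=6434 f(15,3)=5005 f(15,5)=3003 f(15,7)=1365 f(15,9)=455 f(15,11)=105 f(15,13)=15 f(15,15)=1
t=16: f(16,-6)=2548 f(16,-4)=7448 f(16,-2)=11320 f(16,0)=12854 f(16,2)=11439 f(16,4)=8008 f(16,6)=4368 f(16,8)=1820 f(16,10)=560 f(16,12)=120 f(16,14)=16 f(16,16)=1
Σ_s f(16,s) = 60502
P = 60502/65536 = 30251/32768

Answer: 30251/32768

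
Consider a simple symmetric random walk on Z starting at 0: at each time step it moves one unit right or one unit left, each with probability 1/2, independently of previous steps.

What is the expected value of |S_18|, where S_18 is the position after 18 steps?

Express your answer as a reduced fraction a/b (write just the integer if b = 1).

Answer: 109395/32768

Derivation:
S_18 takes values m ≡ 0 (mod 2) with |m| ≤ 18; P(S_18=m) = C(18,(18+m)/2)/2^18.
Total paths: 2^18 = 262144
Distribution: P(S=-18)=1/262144, P(S=-16)=18/262144, P(S=-14)=153/262144, P(S=-12)=816/262144, P(S=-10)=3060/262144, P(S=-8)=8568/262144, P(S=-6)=18564/262144, P(S=-4)=31824/262144, P(S=-2)=43758/262144, P(S=0)=48620/262144, P(S=2)=43758/262144, P(S=4)=31824/262144, P(S=6)=18564/262144, P(S=8)=8568/262144, P(S=10)=3060/262144, P(S=12)=816/262144, P(S=14)=153/262144, P(S=16)=18/262144, P(S=18)=1/262144
E[|S_18|] = Σ_m |m|·P(S_18=m) = 875160/262144 = 109395/32768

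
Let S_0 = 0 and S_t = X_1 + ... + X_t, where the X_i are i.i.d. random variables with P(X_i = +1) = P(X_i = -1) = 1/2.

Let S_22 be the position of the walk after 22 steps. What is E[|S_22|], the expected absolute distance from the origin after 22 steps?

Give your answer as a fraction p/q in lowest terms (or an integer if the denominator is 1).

Answer: 969969/262144

Derivation:
S_22 takes values m ≡ 0 (mod 2) with |m| ≤ 22; P(S_22=m) = C(22,(22+m)/2)/2^22.
Total paths: 2^22 = 4194304
Distribution: P(S=-22)=1/4194304, P(S=-20)=22/4194304, P(S=-18)=231/4194304, P(S=-16)=1540/4194304, P(S=-14)=7315/4194304, P(S=-12)=26334/4194304, P(S=-10)=74613/4194304, P(S=-8)=170544/4194304, P(S=-6)=319770/4194304, P(S=-4)=497420/4194304, P(S=-2)=646646/4194304, P(S=0)=705432/4194304, P(S=2)=646646/4194304, P(S=4)=497420/4194304, P(S=6)=319770/4194304, P(S=8)=170544/4194304, P(S=10)=74613/4194304, P(S=12)=26334/4194304, P(S=14)=7315/4194304, P(S=16)=1540/4194304, P(S=18)=231/4194304, P(S=20)=22/4194304, P(S=22)=1/4194304
E[|S_22|] = Σ_m |m|·P(S_22=m) = 15519504/4194304 = 969969/262144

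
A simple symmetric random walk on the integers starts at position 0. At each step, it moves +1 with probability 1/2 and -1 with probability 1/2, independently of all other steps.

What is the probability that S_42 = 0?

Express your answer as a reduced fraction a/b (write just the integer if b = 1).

Answer: 67282234305/549755813888

Derivation:
To return to 0 after 42 steps: need exactly 21 steps of +1 and 21 of -1.
Favorable paths: C(42,21) = 538257874440
Total paths: 2^42 = 4398046511104
P = 538257874440/4398046511104 = 67282234305/549755813888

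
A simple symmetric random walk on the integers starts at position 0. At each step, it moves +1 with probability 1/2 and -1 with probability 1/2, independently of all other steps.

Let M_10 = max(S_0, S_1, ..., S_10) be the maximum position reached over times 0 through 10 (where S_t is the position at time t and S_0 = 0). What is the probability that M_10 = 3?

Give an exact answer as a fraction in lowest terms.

Let M_10 = max(S_0,...,S_10). Use the reflection principle: for j ≥ 1, #{paths with M_10 ≥ j} = #{S_10 ≥ j} + #{S_10 ≥ j+1}.
By reflection, #{M_10 ≥ 3} = #{S_10 ≥ 3} + #{S_10 ≥ 4} = 176 + 176 = 352.
#{M_10 ≥ 4} = #{S_10 ≥ 4} + #{S_10 ≥ 5} = 176 + 56 = 232.
#{M_10 = 3} = 352 - 232 = 120.
P(M_10 = 3) = 120/1024 = 15/128

Answer: 15/128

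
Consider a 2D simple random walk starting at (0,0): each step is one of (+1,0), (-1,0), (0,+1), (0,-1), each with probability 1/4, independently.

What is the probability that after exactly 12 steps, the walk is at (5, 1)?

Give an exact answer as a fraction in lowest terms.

Answer: 27225/4194304

Derivation:
Let h be the number of horizontal steps (so 12-h are vertical). To end at (5,1) need (h+5)/2 right-steps and ((12-h)+1)/2 up-steps.
Sum over h with 5 ≤ h ≤ 11, h ≡ 1 (mod 2), 12-h ≡ 1 (mod 2):
h=5: C(12,5)·C(5,5)·C(7,4) = 792·1·35 = 27720
h=7: C(12,7)·C(7,6)·C(5,3) = 792·7·10 = 55440
h=9: C(12,9)·C(9,7)·C(3,2) = 220·36·3 = 23760
h=11: C(12,11)·C(11,8)·C(1,1) = 12·165·1 = 1980
Total favorable: 108900
Total paths: 4^12 = 16777216
P = 108900/16777216 = 27225/4194304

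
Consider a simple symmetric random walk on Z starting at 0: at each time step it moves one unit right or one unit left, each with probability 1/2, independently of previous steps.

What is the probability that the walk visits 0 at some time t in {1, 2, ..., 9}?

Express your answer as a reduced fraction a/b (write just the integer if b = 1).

Answer: 93/128

Derivation:
Count via complement. Let g(t,s) = #length-t paths at position s with S_1..S_t all ≠ 0.
g(t,s) = g(t-1,s-1) + g(t-1,s+1) for s ≠ 0; g(t,0) = 0.
t=0: g(0,0)=1
t=1: g(1,-1)=1 g(1,1)=1
t=2: g(2,-2)=1 g(2,2)=1
t=3: g(3,-3)=1 g(3,-1)=1 g(3,1)=1 g(3,3)=1
t=4: g(4,-4)=1 g(4,-2)=2 g(4,2)=2 g(4,4)=1
t=5: g(5,-5)=1 g(5,-3)=3 g(5,-1)=2 g(5,1)=2 g(5,3)=3 g(5,5)=1
t=6: g(6,-6)=1 g(6,-4)=4 g(6,-2)=5 g(6,2)=5 g(6,4)=4 g(6,6)=1
t=7: g(7,-7)=1 g(7,-5)=5 g(7,-3)=9 g(7,-1)=5 g(7,1)=5 g(7,3)=9 g(7,5)=5 g(7,7)=1
t=8: g(8,-8)=1 g(8,-6)=6 g(8,-4)=14 g(8,-2)=14 g(8,2)=14 g(8,4)=14 g(8,6)=6 g(8,8)=1
t=9: g(9,-9)=1 g(9,-7)=7 g(9,-5)=20 g(9,-3)=28 g(9,-1)=14 g(9,1)=14 g(9,3)=28 g(9,5)=20 g(9,7)=7 g(9,9)=1
Paths never hitting 0: Σ_s g(9,s) = 140
Paths hitting 0: 2^9 - 140 = 372
P = 372/512 = 93/128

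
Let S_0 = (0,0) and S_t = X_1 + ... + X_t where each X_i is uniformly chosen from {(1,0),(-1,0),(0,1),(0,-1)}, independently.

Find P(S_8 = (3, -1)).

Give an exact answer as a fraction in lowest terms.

Answer: 49/2048

Derivation:
Let h be the number of horizontal steps (so 8-h are vertical). To end at (3,-1) need (h+3)/2 right-steps and ((8-h)-1)/2 up-steps.
Sum over h with 3 ≤ h ≤ 7, h ≡ 1 (mod 2), 8-h ≡ 1 (mod 2):
h=3: C(8,3)·C(3,3)·C(5,2) = 56·1·10 = 560
h=5: C(8,5)·C(5,4)·C(3,1) = 56·5·3 = 840
h=7: C(8,7)·C(7,5)·C(1,0) = 8·21·1 = 168
Total favorable: 1568
Total paths: 4^8 = 65536
P = 1568/65536 = 49/2048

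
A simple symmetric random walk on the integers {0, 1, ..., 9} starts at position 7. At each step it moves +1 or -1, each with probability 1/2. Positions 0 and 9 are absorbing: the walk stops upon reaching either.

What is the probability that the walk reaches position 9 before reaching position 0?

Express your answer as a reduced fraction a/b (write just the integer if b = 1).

Answer: 7/9

Derivation:
Symmetric walk (p = 1/2): the harmonic-function argument gives P(hit 9 before 0 | start at 7) = a/N.
P = 7/9 = 7/9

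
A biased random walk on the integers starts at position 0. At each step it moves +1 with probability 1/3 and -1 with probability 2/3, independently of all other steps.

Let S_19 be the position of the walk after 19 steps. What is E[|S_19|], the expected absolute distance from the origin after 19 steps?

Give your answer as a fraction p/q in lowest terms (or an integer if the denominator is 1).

Answer: 2556256903/387420489

Derivation:
S_19 takes values m ≡ 1 (mod 2) with |m| ≤ 19; P(S_19=m) = C(19,(19+m)/2) · (1/3)^((19+m)/2) · (2/3)^((19-m)/2).
Distribution: P(S=-19)=524288/1162261467, P(S=-17)=4980736/1162261467, P(S=-15)=2490368/129140163, P(S=-13)=21168128/387420489, P(S=-11)=42336256/387420489, P(S=-9)=21168128/129140163, P(S=-7)=74088448/387420489, P(S=-5)=68796416/387420489, P(S=-3)=17199104/129140163, P(S=-1)=94595072/1162261467, P(S=1)=47297536/1162261467, P(S=3)=2149888/129140163, P(S=5)=2149888/387420489, P(S=7)=578816/387420489, P(S=9)=41344/129140163, P(S=11)=20672/387420489, P(S=13)=2584/387420489, P(S=15)=76/129140163, P(S=17)=38/1162261467, P(S=19)=1/1162261467
E[|S_19|] = Σ_m |m|·P(S_19=m) = 2556256903/387420489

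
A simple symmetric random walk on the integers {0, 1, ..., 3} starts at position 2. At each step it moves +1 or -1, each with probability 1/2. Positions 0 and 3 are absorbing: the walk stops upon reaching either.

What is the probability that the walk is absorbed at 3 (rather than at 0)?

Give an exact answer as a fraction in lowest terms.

Symmetric walk (p = 1/2): the harmonic-function argument gives P(hit 3 before 0 | start at 2) = a/N.
P = 2/3 = 2/3

Answer: 2/3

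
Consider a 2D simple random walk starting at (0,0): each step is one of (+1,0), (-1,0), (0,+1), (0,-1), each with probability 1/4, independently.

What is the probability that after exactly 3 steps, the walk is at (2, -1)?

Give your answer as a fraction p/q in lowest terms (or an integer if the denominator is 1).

Answer: 3/64

Derivation:
Let h be the number of horizontal steps (so 3-h are vertical). To end at (2,-1) need (h+2)/2 right-steps and ((3-h)-1)/2 up-steps.
Sum over h with 2 ≤ h ≤ 2, h ≡ 0 (mod 2), 3-h ≡ 1 (mod 2):
h=2: C(3,2)·C(2,2)·C(1,0) = 3·1·1 = 3
Total favorable: 3
Total paths: 4^3 = 64
P = 3/64 = 3/64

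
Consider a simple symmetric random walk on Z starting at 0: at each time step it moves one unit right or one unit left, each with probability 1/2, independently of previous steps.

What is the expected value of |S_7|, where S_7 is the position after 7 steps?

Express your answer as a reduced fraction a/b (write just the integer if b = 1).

S_7 takes values m ≡ 1 (mod 2) with |m| ≤ 7; P(S_7=m) = C(7,(7+m)/2)/2^7.
Total paths: 2^7 = 128
Distribution: P(S=-7)=1/128, P(S=-5)=7/128, P(S=-3)=21/128, P(S=-1)=35/128, P(S=1)=35/128, P(S=3)=21/128, P(S=5)=7/128, P(S=7)=1/128
E[|S_7|] = Σ_m |m|·P(S_7=m) = 280/128 = 35/16

Answer: 35/16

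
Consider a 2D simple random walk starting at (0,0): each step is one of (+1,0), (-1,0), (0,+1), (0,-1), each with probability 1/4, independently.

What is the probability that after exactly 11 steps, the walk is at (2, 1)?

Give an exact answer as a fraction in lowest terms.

Let h be the number of horizontal steps (so 11-h are vertical). To end at (2,1) need (h+2)/2 right-steps and ((11-h)+1)/2 up-steps.
Sum over h with 2 ≤ h ≤ 10, h ≡ 0 (mod 2), 11-h ≡ 1 (mod 2):
h=2: C(11,2)·C(2,2)·C(9,5) = 55·1·126 = 6930
h=4: C(11,4)·C(4,3)·C(7,4) = 330·4·35 = 46200
h=6: C(11,6)·C(6,4)·C(5,3) = 462·15·10 = 69300
h=8: C(11,8)·C(8,5)·C(3,2) = 165·56·3 = 27720
h=10: C(11,10)·C(10,6)·C(1,1) = 11·210·1 = 2310
Total favorable: 152460
Total paths: 4^11 = 4194304
P = 152460/4194304 = 38115/1048576

Answer: 38115/1048576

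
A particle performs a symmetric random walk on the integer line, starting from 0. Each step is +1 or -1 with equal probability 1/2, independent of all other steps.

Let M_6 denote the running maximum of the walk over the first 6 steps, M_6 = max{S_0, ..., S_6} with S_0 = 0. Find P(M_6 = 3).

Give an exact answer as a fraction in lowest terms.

Let M_6 = max(S_0,...,S_6). Use the reflection principle: for j ≥ 1, #{paths with M_6 ≥ j} = #{S_6 ≥ j} + #{S_6 ≥ j+1}.
By reflection, #{M_6 ≥ 3} = #{S_6 ≥ 3} + #{S_6 ≥ 4} = 7 + 7 = 14.
#{M_6 ≥ 4} = #{S_6 ≥ 4} + #{S_6 ≥ 5} = 7 + 1 = 8.
#{M_6 = 3} = 14 - 8 = 6.
P(M_6 = 3) = 6/64 = 3/32

Answer: 3/32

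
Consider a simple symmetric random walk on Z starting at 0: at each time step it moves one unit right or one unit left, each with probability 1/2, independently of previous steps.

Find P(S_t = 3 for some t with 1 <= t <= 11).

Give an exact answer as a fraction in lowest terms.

Answer: 397/1024

Derivation:
Count via complement. Let g(t,s) = #length-t paths at position s with S_1..S_t all ≠ 3.
g(t,s) = g(t-1,s-1) + g(t-1,s+1) for s ≠ 3; g(t,3) = 0.
t=0: g(0,0)=1
t=1: g(1,-1)=1 g(1,1)=1
t=2: g(2,-2)=1 g(2,0)=2 g(2,2)=1
t=3: g(3,-3)=1 g(3,-1)=3 g(3,1)=3
t=4: g(4,-4)=1 g(4,-2)=4 g(4,0)=6 g(4,2)=3
t=5: g(5,-5)=1 g(5,-3)=5 g(5,-1)=10 g(5,1)=9
t=6: g(6,-6)=1 g(6,-4)=6 g(6,-2)=15 g(6,0)=19 g(6,2)=9
t=7: g(7,-7)=1 g(7,-5)=7 g(7,-3)=21 g(7,-1)=34 g(7,1)=28
t=8: g(8,-8)=1 g(8,-6)=8 g(8,-4)=28 g(8,-2)=55 g(8,0)=62 g(8,2)=28
t=9: g(9,-9)=1 g(9,-7)=9 g(9,-5)=36 g(9,-3)=83 g(9,-1)=117 g(9,1)=90
t=10: g(10,-10)=1 g(10,-8)=10 g(10,-6)=45 g(10,-4)=119 g(10,-2)=200 g(10,0)=207 g(10,2)=90
t=11: g(11,-11)=1 g(11,-9)=11 g(11,-7)=55 g(11,-5)=164 g(11,-3)=319 g(11,-1)=407 g(11,1)=297
Paths never hitting 3: Σ_s g(11,s) = 1254
Paths hitting 3: 2^11 - 1254 = 794
P = 794/2048 = 397/1024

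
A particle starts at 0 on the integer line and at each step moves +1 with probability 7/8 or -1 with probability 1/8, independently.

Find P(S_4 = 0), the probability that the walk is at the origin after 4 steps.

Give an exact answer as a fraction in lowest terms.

Answer: 147/2048

Derivation:
To be at 0 after 4 steps: need exactly 2 steps of +1 and 2 of -1.
Number of such sequences: C(4,2) = 6
Each has probability (7/8)^2 · (1/8)^2 = 49/4096
P = 6 · 49/4096 = 147/2048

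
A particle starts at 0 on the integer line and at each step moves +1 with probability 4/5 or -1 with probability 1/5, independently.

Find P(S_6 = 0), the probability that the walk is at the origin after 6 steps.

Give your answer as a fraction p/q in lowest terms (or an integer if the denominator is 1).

Answer: 256/3125

Derivation:
To be at 0 after 6 steps: need exactly 3 steps of +1 and 3 of -1.
Number of such sequences: C(6,3) = 20
Each has probability (4/5)^3 · (1/5)^3 = 64/15625
P = 20 · 64/15625 = 256/3125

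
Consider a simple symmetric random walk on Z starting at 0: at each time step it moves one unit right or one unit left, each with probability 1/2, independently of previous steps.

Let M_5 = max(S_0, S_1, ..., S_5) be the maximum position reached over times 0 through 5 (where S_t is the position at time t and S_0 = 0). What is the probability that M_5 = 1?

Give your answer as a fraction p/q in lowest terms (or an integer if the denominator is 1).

Let M_5 = max(S_0,...,S_5). Use the reflection principle: for j ≥ 1, #{paths with M_5 ≥ j} = #{S_5 ≥ j} + #{S_5 ≥ j+1}.
By reflection, #{M_5 ≥ 1} = #{S_5 ≥ 1} + #{S_5 ≥ 2} = 16 + 6 = 22.
#{M_5 ≥ 2} = #{S_5 ≥ 2} + #{S_5 ≥ 3} = 6 + 6 = 12.
#{M_5 = 1} = 22 - 12 = 10.
P(M_5 = 1) = 10/32 = 5/16

Answer: 5/16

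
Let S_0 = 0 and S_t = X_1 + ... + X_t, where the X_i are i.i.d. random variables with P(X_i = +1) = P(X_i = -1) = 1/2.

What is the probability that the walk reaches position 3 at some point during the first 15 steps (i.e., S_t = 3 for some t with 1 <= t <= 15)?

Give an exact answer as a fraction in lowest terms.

Count via complement. Let g(t,s) = #length-t paths at position s with S_1..S_t all ≠ 3.
g(t,s) = g(t-1,s-1) + g(t-1,s+1) for s ≠ 3; g(t,3) = 0.
t=0: g(0,0)=1
t=1: g(1,-1)=1 g(1,1)=1
t=2: g(2,-2)=1 g(2,0)=2 g(2,2)=1
t=3: g(3,-3)=1 g(3,-1)=3 g(3,1)=3
t=4: g(4,-4)=1 g(4,-2)=4 g(4,0)=6 g(4,2)=3
t=5: g(5,-5)=1 g(5,-3)=5 g(5,-1)=10 g(5,1)=9
t=6: g(6,-6)=1 g(6,-4)=6 g(6,-2)=15 g(6,0)=19 g(6,2)=9
t=7: g(7,-7)=1 g(7,-5)=7 g(7,-3)=21 g(7,-1)=34 g(7,1)=28
t=8: g(8,-8)=1 g(8,-6)=8 g(8,-4)=28 g(8,-2)=55 g(8,0)=62 g(8,2)=28
t=9: g(9,-9)=1 g(9,-7)=9 g(9,-5)=36 g(9,-3)=83 g(9,-1)=117 g(9,1)=90
t=10: g(10,-10)=1 g(10,-8)=10 g(10,-6)=45 g(10,-4)=119 g(10,-2)=200 g(10,0)=207 g(10,2)=90
t=11: g(11,-11)=1 g(11,-9)=11 g(11,-7)=55 g(11,-5)=164 g(11,-3)=319 g(11,-1)=407 g(11,1)=297
t=12: g(12,-12)=1 g(12,-10)=12 g(12,-8)=66 g(12,-6)=219 g(12,-4)=483 g(12,-2)=726 g(12,0)=704 g(12,2)=297
t=13: g(13,-13)=1 g(13,-11)=13 g(13,-9)=78 g(13,-7)=285 g(13,-5)=702 g(13,-3)=1209 g(13,-1)=1430 g(13,1)=1001
t=14: g(14,-14)=1 g(14,-12)=14 g(14,-10)=91 g(14,-8)=363 g(14,-6)=987 g(14,-4)=1911 g(14,-2)=2639 g(14,0)=2431 g(14,2)=1001
t=15: g(15,-15)=1 g(15,-13)=15 g(15,-11)=105 g(15,-9)=454 g(15,-7)=1350 g(15,-5)=2898 g(15,-3)=4550 g(15,-1)=5070 g(15,1)=3432
Paths never hitting 3: Σ_s g(15,s) = 17875
Paths hitting 3: 2^15 - 17875 = 14893
P = 14893/32768 = 14893/32768

Answer: 14893/32768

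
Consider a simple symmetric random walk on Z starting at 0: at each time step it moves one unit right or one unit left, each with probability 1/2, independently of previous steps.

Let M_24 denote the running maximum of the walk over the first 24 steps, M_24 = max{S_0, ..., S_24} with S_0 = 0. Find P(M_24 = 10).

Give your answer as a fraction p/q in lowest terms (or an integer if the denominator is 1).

Answer: 43263/2097152

Derivation:
Let M_24 = max(S_0,...,S_24). Use the reflection principle: for j ≥ 1, #{paths with M_24 ≥ j} = #{S_24 ≥ j} + #{S_24 ≥ j+1}.
By reflection, #{M_24 ≥ 10} = #{S_24 ≥ 10} + #{S_24 ≥ 11} = 536155 + 190051 = 726206.
#{M_24 ≥ 11} = #{S_24 ≥ 11} + #{S_24 ≥ 12} = 190051 + 190051 = 380102.
#{M_24 = 10} = 726206 - 380102 = 346104.
P(M_24 = 10) = 346104/16777216 = 43263/2097152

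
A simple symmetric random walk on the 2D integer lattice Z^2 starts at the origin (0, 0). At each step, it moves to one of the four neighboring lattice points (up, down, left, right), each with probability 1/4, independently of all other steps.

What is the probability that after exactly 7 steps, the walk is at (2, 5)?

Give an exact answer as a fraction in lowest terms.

Let h be the number of horizontal steps (so 7-h are vertical). To end at (2,5) need (h+2)/2 right-steps and ((7-h)+5)/2 up-steps.
Sum over h with 2 ≤ h ≤ 2, h ≡ 0 (mod 2), 7-h ≡ 1 (mod 2):
h=2: C(7,2)·C(2,2)·C(5,5) = 21·1·1 = 21
Total favorable: 21
Total paths: 4^7 = 16384
P = 21/16384 = 21/16384

Answer: 21/16384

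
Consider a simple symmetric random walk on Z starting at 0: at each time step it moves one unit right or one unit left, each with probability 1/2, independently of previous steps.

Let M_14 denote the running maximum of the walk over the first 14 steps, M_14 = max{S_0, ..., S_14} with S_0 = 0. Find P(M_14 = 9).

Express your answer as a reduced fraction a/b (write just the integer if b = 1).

Let M_14 = max(S_0,...,S_14). Use the reflection principle: for j ≥ 1, #{paths with M_14 ≥ j} = #{S_14 ≥ j} + #{S_14 ≥ j+1}.
By reflection, #{M_14 ≥ 9} = #{S_14 ≥ 9} + #{S_14 ≥ 10} = 106 + 106 = 212.
#{M_14 ≥ 10} = #{S_14 ≥ 10} + #{S_14 ≥ 11} = 106 + 15 = 121.
#{M_14 = 9} = 212 - 121 = 91.
P(M_14 = 9) = 91/16384 = 91/16384

Answer: 91/16384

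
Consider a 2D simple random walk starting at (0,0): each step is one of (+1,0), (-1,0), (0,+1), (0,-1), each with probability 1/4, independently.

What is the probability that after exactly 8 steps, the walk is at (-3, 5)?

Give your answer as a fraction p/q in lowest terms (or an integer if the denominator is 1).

Answer: 7/8192

Derivation:
Let h be the number of horizontal steps (so 8-h are vertical). To end at (-3,5) need (h-3)/2 right-steps and ((8-h)+5)/2 up-steps.
Sum over h with 3 ≤ h ≤ 3, h ≡ 1 (mod 2), 8-h ≡ 1 (mod 2):
h=3: C(8,3)·C(3,0)·C(5,5) = 56·1·1 = 56
Total favorable: 56
Total paths: 4^8 = 65536
P = 56/65536 = 7/8192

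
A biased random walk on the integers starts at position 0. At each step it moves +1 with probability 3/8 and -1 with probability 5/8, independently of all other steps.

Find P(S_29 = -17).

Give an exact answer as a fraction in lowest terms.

To reach position -17 after 29 steps: need 6 steps of +1 and 23 steps of -1.
Number of such sequences: C(29,6) = 475020
Each has probability (3/8)^6 · (5/8)^23 = 8690357208251953125/154742504910672534362390528
P = 475020 · 8690357208251953125/154742504910672534362390528 = 1032023370265960693359375/38685626227668133590597632

Answer: 1032023370265960693359375/38685626227668133590597632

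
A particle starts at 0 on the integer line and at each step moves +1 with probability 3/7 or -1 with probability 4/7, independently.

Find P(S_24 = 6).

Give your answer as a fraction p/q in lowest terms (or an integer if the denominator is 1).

To reach position 6 after 24 steps: need 15 steps of +1 and 9 steps of -1.
Number of such sequences: C(24,15) = 1307504
Each has probability (3/7)^15 · (4/7)^9 = 3761479876608/191581231380566414401
P = 1307504 · 3761479876608/191581231380566414401 = 4918149984584466432/191581231380566414401

Answer: 4918149984584466432/191581231380566414401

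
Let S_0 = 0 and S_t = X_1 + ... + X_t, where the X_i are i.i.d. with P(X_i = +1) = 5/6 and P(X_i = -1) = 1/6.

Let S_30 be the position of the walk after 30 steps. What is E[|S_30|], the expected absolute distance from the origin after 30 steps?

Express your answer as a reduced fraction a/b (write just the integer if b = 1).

Answer: 1705819219516473776815/85290864089789104128

Derivation:
S_30 takes values m ≡ 0 (mod 2) with |m| ≤ 30; P(S_30=m) = C(30,(30+m)/2) · (5/6)^((30+m)/2) · (1/6)^((30-m)/2).
Distribution: P(S=-30)=1/221073919720733357899776, P(S=-28)=25/36845653286788892983296, P(S=-26)=3625/73691306573577785966592, P(S=-24)=126875/55268479930183339474944, P(S=-22)=634375/8187922952619753996288, P(S=-20)=8246875/4093961476309876998144, P(S=-18)=1030859375/24563768857859261988864, P(S=-16)=736328125/1023490369077469249536, P(S=-14)=84677734375/8187922952619753996288, P(S=-12)=4657275390625/36845653286788892983296, P(S=-10)=32600927734375/24563768857859261988864, P(S=-8)=74093017578125/6140942214464815497216, P(S=-6)=7038836669921875/73691306573577785966592, P(S=-4)=2707244873046875/4093961476309876998144, P(S=-2)=32873687744140625/8187922952619753996288, P(S=0)=32873687744140625/1535235553616203874304, P(S=2)=821842193603515625/8187922952619753996288, P(S=4)=1692028045654296875/4093961476309876998144, P(S=6)=109981822967529296875/73691306573577785966592, P(S=8)=28942584991455078125/6140942214464815497216, P(S=10)=318368434906005859375/24563768857859261988864, P(S=12)=1137030124664306640625/36845653286788892983296, P(S=14)=516831874847412109375/8187922952619753996288, P(S=16)=112354755401611328125/1023490369077469249536, P(S=18)=3932416439056396484375/24563768857859261988864, P(S=20)=786483287811279296875/4093961476309876998144, P(S=22)=1512467861175537109375/8187922952619753996288, P(S=24)=7562339305877685546875/55268479930183339474944, P(S=26)=5401670932769775390625/73691306573577785966592, P(S=28)=931322574615478515625/36845653286788892983296, P(S=30)=931322574615478515625/221073919720733357899776
E[|S_30|] = Σ_m |m|·P(S_30=m) = 1705819219516473776815/85290864089789104128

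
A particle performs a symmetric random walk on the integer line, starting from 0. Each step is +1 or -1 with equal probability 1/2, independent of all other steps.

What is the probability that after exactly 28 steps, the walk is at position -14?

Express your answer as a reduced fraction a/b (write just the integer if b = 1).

Answer: 148005/33554432

Derivation:
To reach position -14 after 28 steps: need 7 steps of +1 and 21 of -1.
Favorable paths: C(28,7) = 1184040
Total paths: 2^28 = 268435456
P = 1184040/268435456 = 148005/33554432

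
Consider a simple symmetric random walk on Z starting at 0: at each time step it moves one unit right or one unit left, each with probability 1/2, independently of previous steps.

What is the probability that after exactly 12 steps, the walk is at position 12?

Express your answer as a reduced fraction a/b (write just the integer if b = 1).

To reach position 12 after 12 steps: need 12 steps of +1 and 0 of -1.
Favorable paths: C(12,12) = 1
Total paths: 2^12 = 4096
P = 1/4096 = 1/4096

Answer: 1/4096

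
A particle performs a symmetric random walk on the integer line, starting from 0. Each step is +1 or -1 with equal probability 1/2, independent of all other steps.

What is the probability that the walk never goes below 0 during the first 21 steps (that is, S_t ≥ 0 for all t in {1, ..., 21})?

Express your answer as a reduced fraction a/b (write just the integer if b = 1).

Let f(t,s) = #length-t paths at position s with S_1..S_t all ≥ 0.
f(t,s) = f(t-1,s-1) + f(t-1,s+1) for s ≥ 0; f(t,s) = 0 for s < 0.
t=0: f(0,0)=1
t=1: f(1,1)=1
t=2: f(2,0)=1 f(2,2)=1
t=3: f(3,1)=2 f(3,3)=1
t=4: f(4,0)=2 f(4,2)=3 f(4,4)=1
t=5: f(5,1)=5 f(5,3)=4 f(5,5)=1
t=6: f(6,0)=5 f(6,2)=9 f(6,4)=5 f(6,6)=1
t=7: f(7,1)=14 f(7,3)=14 f(7,5)=6 f(7,7)=1
t=8: f(8,0)=14 f(8,2)=28 f(8,4)=20 f(8,6)=7 f(8,8)=1
t=9: f(9,1)=42 f(9,3)=48 f(9,5)=27 f(9,7)=8 f(9,9)=1
t=10: f(10,0)=42 f(10,2)=90 f(10,4)=75 f(10,6)=35 f(10,8)=9 f(10,10)=1
t=11: f(11,1)=132 f(11,3)=165 f(11,5)=110 f(11,7)=44 f(11,9)=10 f(11,11)=1
t=12: f(12,0)=132 f(12,2)=297 f(12,4)=275 f(12,6)=154 f(12,8)=54 f(12,10)=11 f(12,12)=1
t=13: f(13,1)=429 f(13,3)=572 f(13,5)=429 f(13,7)=208 f(13,9)=65 f(13,11)=12 f(13,13)=1
t=14: f(14,0)=429 f(14,2)=1001 f(14,4)=1001 f(14,6)=637 f(14,8)=273 f(14,10)=77 f(14,12)=13 f(14,14)=1
t=15: f(15,1)=1430 f(15,3)=2002 f(15,5)=1638 f(15,7)=910 f(15,9)=350 f(15,11)=90 f(15,13)=14 f(15,15)=1
t=16: f(16,0)=1430 f(16,2)=3432 f(16,4)=3640 f(16,6)=2548 f(16,8)=1260 f(16,10)=440 f(16,12)=104 f(16,14)=15 f(16,16)=1
t=17: f(17,1)=4862 f(17,3)=7072 f(17,5)=6188 f(17,7)=3808 f(17,9)=1700 f(17,11)=544 f(17,13)=119 f(17,15)=16 f(17,17)=1
t=18: f(18,0)=4862 f(18,2)=11934 f(18,4)=13260 f(18,6)=9996 f(18,8)=5508 f(18,10)=2244 f(18,12)=663 f(18,14)=135 f(18,16)=17 f(18,18)=1
t=19: f(19,1)=16796 f(19,3)=25194 f(19,5)=23256 f(19,7)=15504 f(19,9)=7752 f(19,11)=2907 f(19,13)=798 f(19,15)=152 f(19,17)=18 f(19,19)=1
t=20: f(20,0)=16796 f(20,2)=41990 f(20,4)=48450 f(20,6)=38760 f(20,8)=23256 f(20,10)=10659 f(20,12)=3705 f(20,14)=950 f(20,16)=170 f(20,18)=19 f(20,20)=1
t=21: f(21,1)=58786 f(21,3)=90440 f(21,5)=87210 f(21,7)=62016 f(21,9)=33915 f(21,11)=14364 f(21,13)=4655 f(21,15)=1120 f(21,17)=189 f(21,19)=20 f(21,21)=1
Σ_s f(21,s) = 352716
P = 352716/2097152 = 88179/524288

Answer: 88179/524288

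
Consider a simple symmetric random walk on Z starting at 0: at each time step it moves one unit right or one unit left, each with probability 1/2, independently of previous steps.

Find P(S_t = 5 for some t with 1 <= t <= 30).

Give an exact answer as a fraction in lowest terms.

Count via complement. Let g(t,s) = #length-t paths at position s with S_1..S_t all ≠ 5.
g(t,s) = g(t-1,s-1) + g(t-1,s+1) for s ≠ 5; g(t,5) = 0.
t=0: g(0,0)=1
t=1: g(1,-1)=1 g(1,1)=1
t=2: g(2,-2)=1 g(2,0)=2 g(2,2)=1
t=3: g(3,-3)=1 g(3,-1)=3 g(3,1)=3 g(3,3)=1
t=4: g(4,-4)=1 g(4,-2)=4 g(4,0)=6 g(4,2)=4 g(4,4)=1
t=5: g(5,-5)=1 g(5,-3)=5 g(5,-1)=10 g(5,1)=10 g(5,3)=5
t=6: g(6,-6)=1 g(6,-4)=6 g(6,-2)=15 g(6,0)=20 g(6,2)=15 g(6,4)=5
t=7: g(7,-7)=1 g(7,-5)=7 g(7,-3)=21 g(7,-1)=35 g(7,1)=35 g(7,3)=20
t=8: g(8,-8)=1 g(8,-6)=8 g(8,-4)=28 g(8,-2)=56 g(8,0)=70 g(8,2)=55 g(8,4)=20
t=9: g(9,-9)=1 g(9,-7)=9 g(9,-5)=36 g(9,-3)=84 g(9,-1)=126 g(9,1)=125 g(9,3)=75
t=10: g(10,-10)=1 g(10,-8)=10 g(10,-6)=45 g(10,-4)=120 g(10,-2)=210 g(10,0)=251 g(10,2)=200 g(10,4)=75
t=11: g(11,-11)=1 g(11,-9)=11 g(11,-7)=55 g(11,-5)=165 g(11,-3)=330 g(11,-1)=461 g(11,1)=451 g(11,3)=275
t=12: g(12,-12)=1 g(12,-10)=12 g(12,-8)=66 g(12,-6)=220 g(12,-4)=495 g(12,-2)=791 g(12,0)=912 g(12,2)=726 g(12,4)=275
t=13: g(13,-13)=1 g(13,-11)=13 g(13,-9)=78 g(13,-7)=286 g(13,-5)=715 g(13,-3)=1286 g(13,-1)=1703 g(13,1)=1638 g(13,3)=1001
t=14: g(14,-14)=1 g(14,-12)=14 g(14,-10)=91 g(14,-8)=364 g(14,-6)=1001 g(14,-4)=2001 g(14,-2)=2989 g(14,0)=3341 g(14,2)=2639 g(14,4)=1001
t=15: g(15,-15)=1 g(15,-13)=15 g(15,-11)=105 g(15,-9)=455 g(15,-7)=1365 g(15,-5)=3002 g(15,-3)=4990 g(15,-1)=6330 g(15,1)=5980 g(15,3)=3640
t=16: g(16,-16)=1 g(16,-14)=16 g(16,-12)=120 g(16,-10)=560 g(16,-8)=1820 g(16,-6)=4367 g(16,-4)=7992 g(16,-2)=11320 g(16,0)=12310 g(16,2)=9620 g(16,4)=3640
t=17: g(17,-17)=1 g(17,-15)=17 g(17,-13)=136 g(17,-11)=680 g(17,-9)=2380 g(17,-7)=6187 g(17,-5)=12359 g(17,-3)=19312 g(17,-1)=23630 g(17,1)=21930 g(17,3)=13260
t=18: g(18,-18)=1 g(18,-16)=18 g(18,-14)=153 g(18,-12)=816 g(18,-10)=3060 g(18,-8)=8567 g(18,-6)=18546 g(18,-4)=31671 g(18,-2)=42942 g(18,0)=45560 g(18,2)=35190 g(18,4)=13260
t=19: g(19,-19)=1 g(19,-17)=19 g(19,-15)=171 g(19,-13)=969 g(19,-11)=3876 g(19,-9)=11627 g(19,-7)=27113 g(19,-5)=50217 g(19,-3)=74613 g(19,-1)=88502 g(19,1)=80750 g(19,3)=48450
t=20: g(20,-20)=1 g(20,-18)=20 g(20,-16)=190 g(20,-14)=1140 g(20,-12)=4845 g(20,-10)=15503 g(20,-8)=38740 g(20,-6)=77330 g(20,-4)=124830 g(20,-2)=163115 g(20,0)=169252 g(20,2)=129200 g(20,4)=48450
t=21: g(21,-21)=1 g(21,-19)=21 g(21,-17)=210 g(21,-15)=1330 g(21,-13)=5985 g(21,-11)=20348 g(21,-9)=54243 g(21,-7)=116070 g(21,-5)=202160 g(21,-3)=287945 g(21,-1)=332367 g(21,1)=298452 g(21,3)=177650
t=22: g(22,-22)=1 g(22,-20)=22 g(22,-18)=231 g(22,-16)=1540 g(22,-14)=7315 g(22,-12)=26333 g(22,-10)=74591 g(22,-8)=170313 g(22,-6)=318230 g(22,-4)=490105 g(22,-2)=620312 g(22,0)=630819 g(22,2)=476102 g(22,4)=177650
t=23: g(23,-23)=1 g(23,-21)=23 g(23,-19)=253 g(23,-17)=1771 g(23,-15)=8855 g(23,-13)=33648 g(23,-11)=100924 g(23,-9)=244904 g(23,-7)=488543 g(23,-5)=808335 g(23,-3)=1110417 g(23,-1)=1251131 g(23,1)=1106921 g(23,3)=653752
t=24: g(24,-24)=1 g(24,-22)=24 g(24,-20)=276 g(24,-18)=2024 g(24,-16)=10626 g(24,-14)=42503 g(24,-12)=134572 g(24,-10)=345828 g(24,-8)=733447 g(24,-6)=1296878 g(24,-4)=1918752 g(24,-2)=2361548 g(24,0)=2358052 g(24,2)=1760673 g(24,4)=653752
t=25: g(25,-25)=1 g(25,-23)=25 g(25,-21)=300 g(25,-19)=2300 g(25,-17)=12650 g(25,-15)=53129 g(25,-13)=177075 g(25,-11)=480400 g(25,-9)=1079275 g(25,-7)=2030325 g(25,-5)=3215630 g(25,-3)=4280300 g(25,-1)=4719600 g(25,1)=4118725 g(25,3)=2414425
t=26: g(26,-26)=1 g(26,-24)=26 g(26,-22)=325 g(26,-20)=2600 g(26,-18)=14950 g(26,-16)=65779 g(26,-14)=230204 g(26,-12)=657475 g(26,-10)=1559675 g(26,-8)=3109600 g(26,-6)=5245955 g(26,-4)=7495930 g(26,-2)=8999900 g(26,0)=8838325 g(26,2)=6533150 g(26,4)=2414425
t=27: g(27,-27)=1 g(27,-25)=27 g(27,-23)=351 g(27,-21)=2925 g(27,-19)=17550 g(27,-17)=80729 g(27,-15)=295983 g(27,-13)=887679 g(27,-11)=2217150 g(27,-9)=4669275 g(27,-7)=8355555 g(27,-5)=12741885 g(27,-3)=16495830 g(27,-1)=17838225 g(27,1)=15371475 g(27,3)=8947575
t=28: g(28,-28)=1 g(28,-26)=28 g(28,-24)=378 g(28,-22)=3276 g(28,-20)=20475 g(28,-18)=98279 g(28,-16)=376712 g(28,-14)=1183662 g(28,-12)=3104829 g(28,-10)=6886425 g(28,-8)=13024830 g(28,-6)=21097440 g(28,-4)=29237715 g(28,-2)=34334055 g(28,0)=33209700 g(28,2)=24319050 g(28,4)=8947575
t=29: g(29,-29)=1 g(29,-27)=29 g(29,-25)=406 g(29,-23)=3654 g(29,-21)=23751 g(29,-19)=118754 g(29,-17)=474991 g(29,-15)=1560374 g(29,-13)=4288491 g(29,-11)=9991254 g(29,-9)=19911255 g(29,-7)=34122270 g(29,-5)=50335155 g(29,-3)=63571770 g(29,-1)=67543755 g(29,1)=57528750 g(29,3)=33266625
t=30: g(30,-30)=1 g(30,-28)=30 g(30,-26)=435 g(30,-24)=4060 g(30,-22)=27405 g(30,-20)=142505 g(30,-18)=593745 g(30,-16)=2035365 g(30,-14)=5848865 g(30,-12)=14279745 g(30,-10)=29902509 g(30,-8)=54033525 g(30,-6)=84457425 g(30,-4)=113906925 g(30,-2)=131115525 g(30,0)=125072505 g(30,2)=90795375 g(30,4)=33266625
Paths never hitting 5: Σ_s g(30,s) = 685482570
Paths hitting 5: 2^30 - 685482570 = 388259254
P = 388259254/1073741824 = 194129627/536870912

Answer: 194129627/536870912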